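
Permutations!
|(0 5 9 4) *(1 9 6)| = |(0 5 6 1 9 4)| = 6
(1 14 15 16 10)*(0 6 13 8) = (0 6 13 8)(1 14 15 16 10) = [6, 14, 2, 3, 4, 5, 13, 7, 0, 9, 1, 11, 12, 8, 15, 16, 10]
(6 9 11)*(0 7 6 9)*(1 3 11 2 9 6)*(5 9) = (0 7 1 3 11 6)(2 5 9) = [7, 3, 5, 11, 4, 9, 0, 1, 8, 2, 10, 6]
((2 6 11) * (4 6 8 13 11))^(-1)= ((2 8 13 11)(4 6))^(-1)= (2 11 13 8)(4 6)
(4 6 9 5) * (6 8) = (4 8 6 9 5) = [0, 1, 2, 3, 8, 4, 9, 7, 6, 5]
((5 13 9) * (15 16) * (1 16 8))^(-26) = ((1 16 15 8)(5 13 9))^(-26) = (1 15)(5 13 9)(8 16)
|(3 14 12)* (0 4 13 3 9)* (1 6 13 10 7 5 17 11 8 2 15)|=17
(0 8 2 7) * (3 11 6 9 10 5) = (0 8 2 7)(3 11 6 9 10 5) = [8, 1, 7, 11, 4, 3, 9, 0, 2, 10, 5, 6]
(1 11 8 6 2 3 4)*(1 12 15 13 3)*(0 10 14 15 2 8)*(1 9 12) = (0 10 14 15 13 3 4 1 11)(2 9 12)(6 8) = [10, 11, 9, 4, 1, 5, 8, 7, 6, 12, 14, 0, 2, 3, 15, 13]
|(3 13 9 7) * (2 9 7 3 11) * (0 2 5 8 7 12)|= 12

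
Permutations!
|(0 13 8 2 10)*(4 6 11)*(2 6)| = 8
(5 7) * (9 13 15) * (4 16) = (4 16)(5 7)(9 13 15) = [0, 1, 2, 3, 16, 7, 6, 5, 8, 13, 10, 11, 12, 15, 14, 9, 4]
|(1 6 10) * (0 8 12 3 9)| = 15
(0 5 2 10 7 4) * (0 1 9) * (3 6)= [5, 9, 10, 6, 1, 2, 3, 4, 8, 0, 7]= (0 5 2 10 7 4 1 9)(3 6)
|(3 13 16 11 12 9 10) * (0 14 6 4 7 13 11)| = 35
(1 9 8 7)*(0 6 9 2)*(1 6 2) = (0 2)(6 9 8 7) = [2, 1, 0, 3, 4, 5, 9, 6, 7, 8]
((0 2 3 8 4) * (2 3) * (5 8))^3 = ((0 3 5 8 4))^3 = (0 8 3 4 5)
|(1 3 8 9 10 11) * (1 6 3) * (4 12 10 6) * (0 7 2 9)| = |(0 7 2 9 6 3 8)(4 12 10 11)| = 28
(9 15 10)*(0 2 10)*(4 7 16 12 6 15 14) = (0 2 10 9 14 4 7 16 12 6 15) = [2, 1, 10, 3, 7, 5, 15, 16, 8, 14, 9, 11, 6, 13, 4, 0, 12]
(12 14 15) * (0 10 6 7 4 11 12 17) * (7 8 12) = (0 10 6 8 12 14 15 17)(4 11 7) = [10, 1, 2, 3, 11, 5, 8, 4, 12, 9, 6, 7, 14, 13, 15, 17, 16, 0]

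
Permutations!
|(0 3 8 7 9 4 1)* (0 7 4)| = |(0 3 8 4 1 7 9)| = 7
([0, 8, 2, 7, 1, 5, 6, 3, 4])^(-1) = [0, 4, 2, 7, 8, 5, 6, 3, 1]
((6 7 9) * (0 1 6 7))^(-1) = (0 6 1)(7 9)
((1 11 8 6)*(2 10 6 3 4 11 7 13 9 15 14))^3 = (1 9 2)(3 8 11 4)(6 13 14)(7 15 10)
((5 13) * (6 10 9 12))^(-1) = (5 13)(6 12 9 10) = ((5 13)(6 10 9 12))^(-1)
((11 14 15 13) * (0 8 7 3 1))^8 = ((0 8 7 3 1)(11 14 15 13))^8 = (15)(0 3 8 1 7)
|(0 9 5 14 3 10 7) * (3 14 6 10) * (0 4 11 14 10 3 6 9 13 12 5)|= 10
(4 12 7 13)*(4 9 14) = [0, 1, 2, 3, 12, 5, 6, 13, 8, 14, 10, 11, 7, 9, 4] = (4 12 7 13 9 14)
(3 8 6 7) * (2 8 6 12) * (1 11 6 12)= (1 11 6 7 3 12 2 8)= [0, 11, 8, 12, 4, 5, 7, 3, 1, 9, 10, 6, 2]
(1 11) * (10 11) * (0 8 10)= (0 8 10 11 1)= [8, 0, 2, 3, 4, 5, 6, 7, 10, 9, 11, 1]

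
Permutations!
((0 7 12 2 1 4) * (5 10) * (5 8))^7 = (0 7 12 2 1 4)(5 10 8)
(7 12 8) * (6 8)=(6 8 7 12)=[0, 1, 2, 3, 4, 5, 8, 12, 7, 9, 10, 11, 6]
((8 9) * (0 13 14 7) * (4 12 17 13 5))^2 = (0 4 17 14)(5 12 13 7)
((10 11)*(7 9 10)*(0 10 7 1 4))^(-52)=((0 10 11 1 4)(7 9))^(-52)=(0 1 10 4 11)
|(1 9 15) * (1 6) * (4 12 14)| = |(1 9 15 6)(4 12 14)| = 12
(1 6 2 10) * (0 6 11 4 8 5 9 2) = (0 6)(1 11 4 8 5 9 2 10) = [6, 11, 10, 3, 8, 9, 0, 7, 5, 2, 1, 4]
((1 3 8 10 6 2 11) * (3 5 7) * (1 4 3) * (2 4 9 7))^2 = ((1 5 2 11 9 7)(3 8 10 6 4))^2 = (1 2 9)(3 10 4 8 6)(5 11 7)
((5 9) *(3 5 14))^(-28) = (14)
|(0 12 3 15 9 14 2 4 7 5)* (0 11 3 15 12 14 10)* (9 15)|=11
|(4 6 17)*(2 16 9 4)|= |(2 16 9 4 6 17)|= 6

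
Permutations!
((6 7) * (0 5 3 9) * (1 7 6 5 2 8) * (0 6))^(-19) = (0 6 9 3 5 7 1 8 2)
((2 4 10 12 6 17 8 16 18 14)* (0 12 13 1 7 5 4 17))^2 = ((0 12 6)(1 7 5 4 10 13)(2 17 8 16 18 14))^2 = (0 6 12)(1 5 10)(2 8 18)(4 13 7)(14 17 16)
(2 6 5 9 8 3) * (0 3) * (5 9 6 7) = (0 3 2 7 5 6 9 8) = [3, 1, 7, 2, 4, 6, 9, 5, 0, 8]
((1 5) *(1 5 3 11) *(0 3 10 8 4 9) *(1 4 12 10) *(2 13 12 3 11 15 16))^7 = (0 9 4 11)(2 16 15 3 8 10 12 13)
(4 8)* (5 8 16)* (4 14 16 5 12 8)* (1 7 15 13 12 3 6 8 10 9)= (1 7 15 13 12 10 9)(3 6 8 14 16)(4 5)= [0, 7, 2, 6, 5, 4, 8, 15, 14, 1, 9, 11, 10, 12, 16, 13, 3]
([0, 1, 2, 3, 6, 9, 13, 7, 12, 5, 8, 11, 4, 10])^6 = [0, 1, 2, 3, 4, 5, 6, 7, 8, 9, 10, 11, 12, 13]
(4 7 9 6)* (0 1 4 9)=(0 1 4 7)(6 9)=[1, 4, 2, 3, 7, 5, 9, 0, 8, 6]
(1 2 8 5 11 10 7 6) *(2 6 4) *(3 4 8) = (1 6)(2 3 4)(5 11 10 7 8) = [0, 6, 3, 4, 2, 11, 1, 8, 5, 9, 7, 10]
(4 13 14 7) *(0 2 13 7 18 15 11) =[2, 1, 13, 3, 7, 5, 6, 4, 8, 9, 10, 0, 12, 14, 18, 11, 16, 17, 15] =(0 2 13 14 18 15 11)(4 7)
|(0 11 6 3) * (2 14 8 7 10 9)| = |(0 11 6 3)(2 14 8 7 10 9)| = 12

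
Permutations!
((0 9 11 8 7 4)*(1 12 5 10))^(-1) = (0 4 7 8 11 9)(1 10 5 12) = ((0 9 11 8 7 4)(1 12 5 10))^(-1)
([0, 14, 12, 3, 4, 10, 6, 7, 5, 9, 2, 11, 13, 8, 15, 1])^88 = [0, 14, 5, 3, 4, 13, 6, 7, 12, 9, 8, 11, 10, 2, 15, 1]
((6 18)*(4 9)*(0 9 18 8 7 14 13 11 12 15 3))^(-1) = (0 3 15 12 11 13 14 7 8 6 18 4 9)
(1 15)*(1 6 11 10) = (1 15 6 11 10) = [0, 15, 2, 3, 4, 5, 11, 7, 8, 9, 1, 10, 12, 13, 14, 6]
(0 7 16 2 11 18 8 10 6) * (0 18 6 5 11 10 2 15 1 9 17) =(0 7 16 15 1 9 17)(2 10 5 11 6 18 8) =[7, 9, 10, 3, 4, 11, 18, 16, 2, 17, 5, 6, 12, 13, 14, 1, 15, 0, 8]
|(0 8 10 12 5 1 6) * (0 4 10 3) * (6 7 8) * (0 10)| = 21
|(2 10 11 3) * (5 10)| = |(2 5 10 11 3)| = 5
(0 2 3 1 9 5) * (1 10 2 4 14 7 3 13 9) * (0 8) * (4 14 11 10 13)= (0 14 7 3 13 9 5 8)(2 4 11 10)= [14, 1, 4, 13, 11, 8, 6, 3, 0, 5, 2, 10, 12, 9, 7]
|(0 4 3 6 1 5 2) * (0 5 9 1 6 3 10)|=|(0 4 10)(1 9)(2 5)|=6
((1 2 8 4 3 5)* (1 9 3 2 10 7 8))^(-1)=(1 2 4 8 7 10)(3 9 5)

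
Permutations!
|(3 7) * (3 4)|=3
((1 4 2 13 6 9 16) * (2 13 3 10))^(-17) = (1 4 13 6 9 16)(2 3 10)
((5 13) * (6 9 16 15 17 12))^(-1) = ((5 13)(6 9 16 15 17 12))^(-1) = (5 13)(6 12 17 15 16 9)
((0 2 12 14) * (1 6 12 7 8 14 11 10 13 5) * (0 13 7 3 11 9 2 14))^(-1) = (0 8 7 10 11 3 2 9 12 6 1 5 13 14)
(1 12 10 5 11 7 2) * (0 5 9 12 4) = [5, 4, 1, 3, 0, 11, 6, 2, 8, 12, 9, 7, 10] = (0 5 11 7 2 1 4)(9 12 10)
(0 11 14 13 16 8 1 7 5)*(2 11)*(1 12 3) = [2, 7, 11, 1, 4, 0, 6, 5, 12, 9, 10, 14, 3, 16, 13, 15, 8] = (0 2 11 14 13 16 8 12 3 1 7 5)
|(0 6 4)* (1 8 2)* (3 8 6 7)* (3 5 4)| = 20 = |(0 7 5 4)(1 6 3 8 2)|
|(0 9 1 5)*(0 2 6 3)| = 7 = |(0 9 1 5 2 6 3)|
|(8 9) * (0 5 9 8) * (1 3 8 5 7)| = |(0 7 1 3 8 5 9)| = 7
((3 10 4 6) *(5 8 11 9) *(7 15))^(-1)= ((3 10 4 6)(5 8 11 9)(7 15))^(-1)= (3 6 4 10)(5 9 11 8)(7 15)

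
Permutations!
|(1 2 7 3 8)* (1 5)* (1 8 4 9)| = 6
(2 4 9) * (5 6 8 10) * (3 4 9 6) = (2 9)(3 4 6 8 10 5) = [0, 1, 9, 4, 6, 3, 8, 7, 10, 2, 5]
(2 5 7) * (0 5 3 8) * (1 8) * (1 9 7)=[5, 8, 3, 9, 4, 1, 6, 2, 0, 7]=(0 5 1 8)(2 3 9 7)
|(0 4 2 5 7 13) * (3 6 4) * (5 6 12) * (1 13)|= |(0 3 12 5 7 1 13)(2 6 4)|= 21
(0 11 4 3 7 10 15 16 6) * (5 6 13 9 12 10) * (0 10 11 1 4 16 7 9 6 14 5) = (0 1 4 3 9 12 11 16 13 6 10 15 7)(5 14) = [1, 4, 2, 9, 3, 14, 10, 0, 8, 12, 15, 16, 11, 6, 5, 7, 13]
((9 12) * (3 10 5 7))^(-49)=(3 7 5 10)(9 12)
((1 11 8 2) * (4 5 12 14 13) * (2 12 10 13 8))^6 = ((1 11 2)(4 5 10 13)(8 12 14))^6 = (14)(4 10)(5 13)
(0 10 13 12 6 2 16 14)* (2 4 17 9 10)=(0 2 16 14)(4 17 9 10 13 12 6)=[2, 1, 16, 3, 17, 5, 4, 7, 8, 10, 13, 11, 6, 12, 0, 15, 14, 9]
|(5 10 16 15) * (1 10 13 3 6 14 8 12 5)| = |(1 10 16 15)(3 6 14 8 12 5 13)| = 28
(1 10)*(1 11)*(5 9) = (1 10 11)(5 9) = [0, 10, 2, 3, 4, 9, 6, 7, 8, 5, 11, 1]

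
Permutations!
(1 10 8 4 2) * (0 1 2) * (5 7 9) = (0 1 10 8 4)(5 7 9) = [1, 10, 2, 3, 0, 7, 6, 9, 4, 5, 8]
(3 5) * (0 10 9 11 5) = (0 10 9 11 5 3) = [10, 1, 2, 0, 4, 3, 6, 7, 8, 11, 9, 5]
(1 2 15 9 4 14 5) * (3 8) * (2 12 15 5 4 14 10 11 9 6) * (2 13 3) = (1 12 15 6 13 3 8 2 5)(4 10 11 9 14) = [0, 12, 5, 8, 10, 1, 13, 7, 2, 14, 11, 9, 15, 3, 4, 6]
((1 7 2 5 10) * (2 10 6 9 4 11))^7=(1 7 10)(2 5 6 9 4 11)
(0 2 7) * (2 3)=[3, 1, 7, 2, 4, 5, 6, 0]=(0 3 2 7)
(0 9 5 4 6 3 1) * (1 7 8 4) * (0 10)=(0 9 5 1 10)(3 7 8 4 6)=[9, 10, 2, 7, 6, 1, 3, 8, 4, 5, 0]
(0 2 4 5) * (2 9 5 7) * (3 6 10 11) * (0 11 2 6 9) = (2 4 7 6 10)(3 9 5 11) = [0, 1, 4, 9, 7, 11, 10, 6, 8, 5, 2, 3]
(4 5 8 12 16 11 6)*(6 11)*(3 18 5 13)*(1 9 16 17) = (1 9 16 6 4 13 3 18 5 8 12 17) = [0, 9, 2, 18, 13, 8, 4, 7, 12, 16, 10, 11, 17, 3, 14, 15, 6, 1, 5]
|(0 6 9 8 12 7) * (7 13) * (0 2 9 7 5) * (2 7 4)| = 9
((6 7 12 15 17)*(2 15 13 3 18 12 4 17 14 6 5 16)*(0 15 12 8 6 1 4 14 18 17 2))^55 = ((0 15 18 8 6 7 14 1 4 2 12 13 3 17 5 16))^55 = (0 1 5 7 3 8 12 15 4 16 14 17 6 13 18 2)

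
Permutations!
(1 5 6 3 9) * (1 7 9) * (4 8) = (1 5 6 3)(4 8)(7 9) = [0, 5, 2, 1, 8, 6, 3, 9, 4, 7]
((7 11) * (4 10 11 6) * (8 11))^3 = ((4 10 8 11 7 6))^3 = (4 11)(6 8)(7 10)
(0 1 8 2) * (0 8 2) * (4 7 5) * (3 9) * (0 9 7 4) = [1, 2, 8, 7, 4, 0, 6, 5, 9, 3] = (0 1 2 8 9 3 7 5)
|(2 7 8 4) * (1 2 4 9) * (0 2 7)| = |(0 2)(1 7 8 9)| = 4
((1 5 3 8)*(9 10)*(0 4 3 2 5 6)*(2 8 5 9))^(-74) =(0 5 6 3 1 4 8)(2 9 10) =((0 4 3 5 8 1 6)(2 9 10))^(-74)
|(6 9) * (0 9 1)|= |(0 9 6 1)|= 4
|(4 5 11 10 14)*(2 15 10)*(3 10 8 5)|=20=|(2 15 8 5 11)(3 10 14 4)|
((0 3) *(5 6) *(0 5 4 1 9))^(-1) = (0 9 1 4 6 5 3)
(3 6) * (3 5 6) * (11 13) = [0, 1, 2, 3, 4, 6, 5, 7, 8, 9, 10, 13, 12, 11] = (5 6)(11 13)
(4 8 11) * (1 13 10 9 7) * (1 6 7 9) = (1 13 10)(4 8 11)(6 7) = [0, 13, 2, 3, 8, 5, 7, 6, 11, 9, 1, 4, 12, 10]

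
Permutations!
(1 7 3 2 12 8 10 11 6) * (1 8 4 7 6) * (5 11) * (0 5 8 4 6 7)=[5, 7, 12, 2, 0, 11, 4, 3, 10, 9, 8, 1, 6]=(0 5 11 1 7 3 2 12 6 4)(8 10)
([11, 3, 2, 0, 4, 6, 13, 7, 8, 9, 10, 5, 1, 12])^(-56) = [0, 1, 2, 3, 4, 5, 6, 7, 8, 9, 10, 11, 12, 13]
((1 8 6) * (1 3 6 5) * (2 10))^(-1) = ((1 8 5)(2 10)(3 6))^(-1) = (1 5 8)(2 10)(3 6)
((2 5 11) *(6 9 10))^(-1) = ((2 5 11)(6 9 10))^(-1) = (2 11 5)(6 10 9)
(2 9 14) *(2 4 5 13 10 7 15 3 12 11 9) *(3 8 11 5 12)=(4 12 5 13 10 7 15 8 11 9 14)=[0, 1, 2, 3, 12, 13, 6, 15, 11, 14, 7, 9, 5, 10, 4, 8]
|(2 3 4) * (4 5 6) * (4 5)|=|(2 3 4)(5 6)|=6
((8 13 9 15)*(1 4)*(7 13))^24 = (7 8 15 9 13)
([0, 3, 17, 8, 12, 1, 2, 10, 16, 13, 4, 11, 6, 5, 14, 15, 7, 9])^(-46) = (1 17 4 8 13 6 7)(2 10 3 9 12 16 5)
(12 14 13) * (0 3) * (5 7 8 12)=(0 3)(5 7 8 12 14 13)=[3, 1, 2, 0, 4, 7, 6, 8, 12, 9, 10, 11, 14, 5, 13]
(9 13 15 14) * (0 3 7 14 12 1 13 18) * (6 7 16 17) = [3, 13, 2, 16, 4, 5, 7, 14, 8, 18, 10, 11, 1, 15, 9, 12, 17, 6, 0] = (0 3 16 17 6 7 14 9 18)(1 13 15 12)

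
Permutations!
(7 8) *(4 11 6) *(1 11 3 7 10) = (1 11 6 4 3 7 8 10) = [0, 11, 2, 7, 3, 5, 4, 8, 10, 9, 1, 6]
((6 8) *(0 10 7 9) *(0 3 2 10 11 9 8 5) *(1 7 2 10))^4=((0 11 9 3 10 2 1 7 8 6 5))^4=(0 10 8 11 2 6 9 1 5 3 7)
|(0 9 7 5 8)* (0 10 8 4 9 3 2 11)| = |(0 3 2 11)(4 9 7 5)(8 10)| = 4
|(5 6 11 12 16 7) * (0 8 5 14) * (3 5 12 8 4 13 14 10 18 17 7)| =28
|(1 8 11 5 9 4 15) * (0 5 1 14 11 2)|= 10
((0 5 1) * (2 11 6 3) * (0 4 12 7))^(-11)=(0 5 1 4 12 7)(2 11 6 3)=((0 5 1 4 12 7)(2 11 6 3))^(-11)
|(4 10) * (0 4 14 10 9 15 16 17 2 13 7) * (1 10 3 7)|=|(0 4 9 15 16 17 2 13 1 10 14 3 7)|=13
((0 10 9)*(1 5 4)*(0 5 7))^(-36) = ((0 10 9 5 4 1 7))^(-36) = (0 7 1 4 5 9 10)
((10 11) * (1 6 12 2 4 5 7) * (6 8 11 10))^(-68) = ((1 8 11 6 12 2 4 5 7))^(-68) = (1 12 7 6 5 11 4 8 2)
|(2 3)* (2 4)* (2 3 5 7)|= 6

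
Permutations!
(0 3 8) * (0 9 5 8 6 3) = (3 6)(5 8 9) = [0, 1, 2, 6, 4, 8, 3, 7, 9, 5]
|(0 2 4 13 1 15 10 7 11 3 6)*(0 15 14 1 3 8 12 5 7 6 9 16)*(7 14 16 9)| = |(0 2 4 13 3 7 11 8 12 5 14 1 16)(6 15 10)| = 39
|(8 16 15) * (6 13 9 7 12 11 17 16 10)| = |(6 13 9 7 12 11 17 16 15 8 10)| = 11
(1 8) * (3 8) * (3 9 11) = [0, 9, 2, 8, 4, 5, 6, 7, 1, 11, 10, 3] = (1 9 11 3 8)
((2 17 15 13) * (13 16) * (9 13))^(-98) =((2 17 15 16 9 13))^(-98) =(2 9 15)(13 16 17)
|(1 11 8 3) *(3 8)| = |(1 11 3)| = 3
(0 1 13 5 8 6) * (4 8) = (0 1 13 5 4 8 6) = [1, 13, 2, 3, 8, 4, 0, 7, 6, 9, 10, 11, 12, 5]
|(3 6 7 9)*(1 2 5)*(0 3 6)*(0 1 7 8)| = |(0 3 1 2 5 7 9 6 8)| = 9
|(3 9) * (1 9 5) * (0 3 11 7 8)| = 8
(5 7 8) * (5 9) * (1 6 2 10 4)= [0, 6, 10, 3, 1, 7, 2, 8, 9, 5, 4]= (1 6 2 10 4)(5 7 8 9)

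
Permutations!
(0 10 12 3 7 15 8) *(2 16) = (0 10 12 3 7 15 8)(2 16) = [10, 1, 16, 7, 4, 5, 6, 15, 0, 9, 12, 11, 3, 13, 14, 8, 2]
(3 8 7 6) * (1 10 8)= [0, 10, 2, 1, 4, 5, 3, 6, 7, 9, 8]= (1 10 8 7 6 3)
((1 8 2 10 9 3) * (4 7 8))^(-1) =((1 4 7 8 2 10 9 3))^(-1) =(1 3 9 10 2 8 7 4)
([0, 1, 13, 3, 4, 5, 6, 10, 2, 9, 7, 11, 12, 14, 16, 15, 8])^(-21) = (2 8 16 14 13)(7 10)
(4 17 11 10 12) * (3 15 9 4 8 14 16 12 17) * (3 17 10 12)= [0, 1, 2, 15, 17, 5, 6, 7, 14, 4, 10, 12, 8, 13, 16, 9, 3, 11]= (3 15 9 4 17 11 12 8 14 16)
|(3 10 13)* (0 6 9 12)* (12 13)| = 7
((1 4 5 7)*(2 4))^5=(7)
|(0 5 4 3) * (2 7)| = 4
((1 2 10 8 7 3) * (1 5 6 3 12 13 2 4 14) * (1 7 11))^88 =((1 4 14 7 12 13 2 10 8 11)(3 5 6))^88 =(1 8 2 12 14)(3 5 6)(4 11 10 13 7)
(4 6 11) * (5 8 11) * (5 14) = (4 6 14 5 8 11) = [0, 1, 2, 3, 6, 8, 14, 7, 11, 9, 10, 4, 12, 13, 5]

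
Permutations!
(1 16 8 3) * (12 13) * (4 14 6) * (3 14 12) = [0, 16, 2, 1, 12, 5, 4, 7, 14, 9, 10, 11, 13, 3, 6, 15, 8] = (1 16 8 14 6 4 12 13 3)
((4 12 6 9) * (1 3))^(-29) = (1 3)(4 9 6 12)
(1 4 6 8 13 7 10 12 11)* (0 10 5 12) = (0 10)(1 4 6 8 13 7 5 12 11) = [10, 4, 2, 3, 6, 12, 8, 5, 13, 9, 0, 1, 11, 7]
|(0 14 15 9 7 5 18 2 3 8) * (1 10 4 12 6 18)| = 15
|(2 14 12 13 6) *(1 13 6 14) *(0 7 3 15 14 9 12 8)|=6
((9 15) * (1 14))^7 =(1 14)(9 15)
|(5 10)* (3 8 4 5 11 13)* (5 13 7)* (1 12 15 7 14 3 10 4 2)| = |(1 12 15 7 5 4 13 10 11 14 3 8 2)| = 13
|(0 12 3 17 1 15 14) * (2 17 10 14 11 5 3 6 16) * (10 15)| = 36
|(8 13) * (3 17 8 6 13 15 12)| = 10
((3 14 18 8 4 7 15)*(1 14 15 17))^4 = (1 4 14 7 18 17 8)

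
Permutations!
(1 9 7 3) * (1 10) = (1 9 7 3 10) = [0, 9, 2, 10, 4, 5, 6, 3, 8, 7, 1]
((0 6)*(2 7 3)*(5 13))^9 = (0 6)(5 13)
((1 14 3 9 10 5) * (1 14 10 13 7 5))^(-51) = (1 10)(3 7)(5 9)(13 14)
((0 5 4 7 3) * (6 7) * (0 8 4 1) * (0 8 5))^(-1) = (1 5 3 7 6 4 8)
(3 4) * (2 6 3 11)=(2 6 3 4 11)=[0, 1, 6, 4, 11, 5, 3, 7, 8, 9, 10, 2]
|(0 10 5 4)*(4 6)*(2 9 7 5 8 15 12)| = |(0 10 8 15 12 2 9 7 5 6 4)| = 11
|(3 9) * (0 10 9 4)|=|(0 10 9 3 4)|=5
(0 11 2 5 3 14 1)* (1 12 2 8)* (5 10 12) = (0 11 8 1)(2 10 12)(3 14 5) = [11, 0, 10, 14, 4, 3, 6, 7, 1, 9, 12, 8, 2, 13, 5]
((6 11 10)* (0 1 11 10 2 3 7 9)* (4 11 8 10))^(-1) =(0 9 7 3 2 11 4 6 10 8 1)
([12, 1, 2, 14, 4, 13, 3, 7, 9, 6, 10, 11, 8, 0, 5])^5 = [3, 1, 2, 12, 4, 9, 0, 7, 5, 13, 10, 11, 14, 6, 8]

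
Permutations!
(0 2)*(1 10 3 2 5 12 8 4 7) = (0 5 12 8 4 7 1 10 3 2) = [5, 10, 0, 2, 7, 12, 6, 1, 4, 9, 3, 11, 8]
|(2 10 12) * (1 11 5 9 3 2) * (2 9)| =|(1 11 5 2 10 12)(3 9)| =6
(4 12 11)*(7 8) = (4 12 11)(7 8) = [0, 1, 2, 3, 12, 5, 6, 8, 7, 9, 10, 4, 11]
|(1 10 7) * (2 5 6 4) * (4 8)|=|(1 10 7)(2 5 6 8 4)|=15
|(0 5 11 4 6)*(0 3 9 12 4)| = |(0 5 11)(3 9 12 4 6)| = 15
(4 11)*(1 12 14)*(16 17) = (1 12 14)(4 11)(16 17) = [0, 12, 2, 3, 11, 5, 6, 7, 8, 9, 10, 4, 14, 13, 1, 15, 17, 16]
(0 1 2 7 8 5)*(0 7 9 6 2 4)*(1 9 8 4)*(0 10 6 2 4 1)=[9, 0, 8, 3, 10, 7, 4, 1, 5, 2, 6]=(0 9 2 8 5 7 1)(4 10 6)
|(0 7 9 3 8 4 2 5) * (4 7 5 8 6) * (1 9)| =8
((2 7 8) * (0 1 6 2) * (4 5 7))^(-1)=((0 1 6 2 4 5 7 8))^(-1)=(0 8 7 5 4 2 6 1)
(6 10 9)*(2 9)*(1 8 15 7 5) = (1 8 15 7 5)(2 9 6 10) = [0, 8, 9, 3, 4, 1, 10, 5, 15, 6, 2, 11, 12, 13, 14, 7]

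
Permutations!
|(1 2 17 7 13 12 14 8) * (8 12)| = |(1 2 17 7 13 8)(12 14)| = 6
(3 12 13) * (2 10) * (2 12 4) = [0, 1, 10, 4, 2, 5, 6, 7, 8, 9, 12, 11, 13, 3] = (2 10 12 13 3 4)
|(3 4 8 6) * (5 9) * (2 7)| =|(2 7)(3 4 8 6)(5 9)| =4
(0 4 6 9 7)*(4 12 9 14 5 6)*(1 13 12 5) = (0 5 6 14 1 13 12 9 7) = [5, 13, 2, 3, 4, 6, 14, 0, 8, 7, 10, 11, 9, 12, 1]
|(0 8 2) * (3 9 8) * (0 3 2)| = 5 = |(0 2 3 9 8)|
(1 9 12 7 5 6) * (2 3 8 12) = (1 9 2 3 8 12 7 5 6) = [0, 9, 3, 8, 4, 6, 1, 5, 12, 2, 10, 11, 7]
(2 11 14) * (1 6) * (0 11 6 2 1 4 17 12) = (0 11 14 1 2 6 4 17 12) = [11, 2, 6, 3, 17, 5, 4, 7, 8, 9, 10, 14, 0, 13, 1, 15, 16, 12]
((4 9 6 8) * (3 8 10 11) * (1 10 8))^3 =((1 10 11 3)(4 9 6 8))^3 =(1 3 11 10)(4 8 6 9)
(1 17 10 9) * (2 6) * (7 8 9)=(1 17 10 7 8 9)(2 6)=[0, 17, 6, 3, 4, 5, 2, 8, 9, 1, 7, 11, 12, 13, 14, 15, 16, 10]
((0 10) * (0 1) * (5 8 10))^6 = ((0 5 8 10 1))^6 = (0 5 8 10 1)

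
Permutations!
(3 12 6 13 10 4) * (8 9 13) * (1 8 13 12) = (1 8 9 12 6 13 10 4 3) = [0, 8, 2, 1, 3, 5, 13, 7, 9, 12, 4, 11, 6, 10]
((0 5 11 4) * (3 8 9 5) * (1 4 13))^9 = (13)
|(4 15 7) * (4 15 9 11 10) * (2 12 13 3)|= 4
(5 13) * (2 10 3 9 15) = [0, 1, 10, 9, 4, 13, 6, 7, 8, 15, 3, 11, 12, 5, 14, 2] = (2 10 3 9 15)(5 13)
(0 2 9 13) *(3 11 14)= (0 2 9 13)(3 11 14)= [2, 1, 9, 11, 4, 5, 6, 7, 8, 13, 10, 14, 12, 0, 3]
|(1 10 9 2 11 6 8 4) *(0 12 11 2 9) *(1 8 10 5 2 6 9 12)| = |(0 1 5 2 6 10)(4 8)(9 12 11)| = 6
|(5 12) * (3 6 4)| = 6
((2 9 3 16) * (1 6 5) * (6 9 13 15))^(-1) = (1 5 6 15 13 2 16 3 9)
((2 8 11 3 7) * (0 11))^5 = ((0 11 3 7 2 8))^5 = (0 8 2 7 3 11)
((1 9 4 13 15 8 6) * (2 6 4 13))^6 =((1 9 13 15 8 4 2 6))^6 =(1 2 8 13)(4 15 9 6)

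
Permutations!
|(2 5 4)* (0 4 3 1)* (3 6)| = |(0 4 2 5 6 3 1)| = 7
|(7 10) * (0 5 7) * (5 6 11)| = 6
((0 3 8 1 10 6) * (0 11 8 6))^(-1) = (0 10 1 8 11 6 3)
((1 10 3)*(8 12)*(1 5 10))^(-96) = (12)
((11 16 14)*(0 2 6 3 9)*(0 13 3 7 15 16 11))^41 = ((0 2 6 7 15 16 14)(3 9 13))^41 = (0 14 16 15 7 6 2)(3 13 9)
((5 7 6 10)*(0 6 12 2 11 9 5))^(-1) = (0 10 6)(2 12 7 5 9 11)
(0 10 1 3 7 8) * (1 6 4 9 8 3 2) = [10, 2, 1, 7, 9, 5, 4, 3, 0, 8, 6] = (0 10 6 4 9 8)(1 2)(3 7)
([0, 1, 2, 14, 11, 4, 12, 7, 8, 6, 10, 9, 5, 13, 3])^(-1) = (3 14)(4 5 12 6 9 11)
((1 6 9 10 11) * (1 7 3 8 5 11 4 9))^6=((1 6)(3 8 5 11 7)(4 9 10))^6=(3 8 5 11 7)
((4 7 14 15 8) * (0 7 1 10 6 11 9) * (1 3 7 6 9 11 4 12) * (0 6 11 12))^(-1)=(0 8 15 14 7 3 4 6 9 10 1 12 11)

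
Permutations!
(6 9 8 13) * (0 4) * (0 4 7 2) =[7, 1, 0, 3, 4, 5, 9, 2, 13, 8, 10, 11, 12, 6] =(0 7 2)(6 9 8 13)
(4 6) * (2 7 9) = (2 7 9)(4 6) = [0, 1, 7, 3, 6, 5, 4, 9, 8, 2]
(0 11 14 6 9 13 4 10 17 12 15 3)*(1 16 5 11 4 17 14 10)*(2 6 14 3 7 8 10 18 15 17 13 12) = (0 4 1 16 5 11 18 15 7 8 10 3)(2 6 9 12 17) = [4, 16, 6, 0, 1, 11, 9, 8, 10, 12, 3, 18, 17, 13, 14, 7, 5, 2, 15]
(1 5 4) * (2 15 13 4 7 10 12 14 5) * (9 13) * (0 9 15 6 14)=(15)(0 9 13 4 1 2 6 14 5 7 10 12)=[9, 2, 6, 3, 1, 7, 14, 10, 8, 13, 12, 11, 0, 4, 5, 15]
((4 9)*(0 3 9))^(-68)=((0 3 9 4))^(-68)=(9)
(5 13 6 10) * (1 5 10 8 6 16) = (1 5 13 16)(6 8) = [0, 5, 2, 3, 4, 13, 8, 7, 6, 9, 10, 11, 12, 16, 14, 15, 1]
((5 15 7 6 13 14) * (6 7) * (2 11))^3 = (2 11)(5 13 15 14 6) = ((2 11)(5 15 6 13 14))^3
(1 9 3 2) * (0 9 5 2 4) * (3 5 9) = [3, 9, 1, 4, 0, 2, 6, 7, 8, 5] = (0 3 4)(1 9 5 2)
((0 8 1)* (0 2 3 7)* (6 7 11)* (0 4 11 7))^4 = (0 3 6 2 11 1 4 8 7)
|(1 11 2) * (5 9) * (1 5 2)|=6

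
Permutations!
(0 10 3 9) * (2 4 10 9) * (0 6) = [9, 1, 4, 2, 10, 5, 0, 7, 8, 6, 3] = (0 9 6)(2 4 10 3)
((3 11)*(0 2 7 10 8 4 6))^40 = ((0 2 7 10 8 4 6)(3 11))^40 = (11)(0 4 10 2 6 8 7)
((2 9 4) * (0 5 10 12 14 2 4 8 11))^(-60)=((0 5 10 12 14 2 9 8 11))^(-60)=(0 12 9)(2 11 10)(5 14 8)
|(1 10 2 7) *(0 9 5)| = |(0 9 5)(1 10 2 7)| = 12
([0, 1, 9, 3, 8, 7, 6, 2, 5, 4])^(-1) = [0, 1, 7, 3, 9, 8, 6, 5, 4, 2]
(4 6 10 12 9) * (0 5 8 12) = (0 5 8 12 9 4 6 10) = [5, 1, 2, 3, 6, 8, 10, 7, 12, 4, 0, 11, 9]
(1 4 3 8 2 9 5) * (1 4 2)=(1 2 9 5 4 3 8)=[0, 2, 9, 8, 3, 4, 6, 7, 1, 5]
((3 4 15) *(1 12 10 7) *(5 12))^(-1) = ((1 5 12 10 7)(3 4 15))^(-1) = (1 7 10 12 5)(3 15 4)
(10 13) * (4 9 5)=(4 9 5)(10 13)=[0, 1, 2, 3, 9, 4, 6, 7, 8, 5, 13, 11, 12, 10]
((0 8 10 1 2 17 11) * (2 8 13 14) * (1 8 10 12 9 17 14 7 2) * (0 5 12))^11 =((0 13 7 2 14 1 10 8)(5 12 9 17 11))^11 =(0 2 10 13 14 8 7 1)(5 12 9 17 11)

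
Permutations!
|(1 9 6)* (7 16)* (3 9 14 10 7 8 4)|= |(1 14 10 7 16 8 4 3 9 6)|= 10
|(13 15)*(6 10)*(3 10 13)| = |(3 10 6 13 15)| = 5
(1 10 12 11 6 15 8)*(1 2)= (1 10 12 11 6 15 8 2)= [0, 10, 1, 3, 4, 5, 15, 7, 2, 9, 12, 6, 11, 13, 14, 8]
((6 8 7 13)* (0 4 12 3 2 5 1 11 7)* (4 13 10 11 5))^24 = (13)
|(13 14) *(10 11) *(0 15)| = |(0 15)(10 11)(13 14)| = 2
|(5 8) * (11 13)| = 2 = |(5 8)(11 13)|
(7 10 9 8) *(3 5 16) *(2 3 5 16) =(2 3 16 5)(7 10 9 8) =[0, 1, 3, 16, 4, 2, 6, 10, 7, 8, 9, 11, 12, 13, 14, 15, 5]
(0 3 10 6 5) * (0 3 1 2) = (0 1 2)(3 10 6 5) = [1, 2, 0, 10, 4, 3, 5, 7, 8, 9, 6]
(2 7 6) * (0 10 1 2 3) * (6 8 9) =[10, 2, 7, 0, 4, 5, 3, 8, 9, 6, 1] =(0 10 1 2 7 8 9 6 3)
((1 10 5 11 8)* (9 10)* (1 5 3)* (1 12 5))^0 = ((1 9 10 3 12 5 11 8))^0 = (12)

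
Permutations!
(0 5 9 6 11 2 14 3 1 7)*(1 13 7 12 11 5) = (0 1 12 11 2 14 3 13 7)(5 9 6) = [1, 12, 14, 13, 4, 9, 5, 0, 8, 6, 10, 2, 11, 7, 3]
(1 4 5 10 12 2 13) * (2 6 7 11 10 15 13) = [0, 4, 2, 3, 5, 15, 7, 11, 8, 9, 12, 10, 6, 1, 14, 13] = (1 4 5 15 13)(6 7 11 10 12)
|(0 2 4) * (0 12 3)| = 5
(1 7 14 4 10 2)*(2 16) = [0, 7, 1, 3, 10, 5, 6, 14, 8, 9, 16, 11, 12, 13, 4, 15, 2] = (1 7 14 4 10 16 2)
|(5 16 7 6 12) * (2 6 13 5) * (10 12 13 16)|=|(2 6 13 5 10 12)(7 16)|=6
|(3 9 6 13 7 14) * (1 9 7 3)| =|(1 9 6 13 3 7 14)| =7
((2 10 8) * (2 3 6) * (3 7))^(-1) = (2 6 3 7 8 10)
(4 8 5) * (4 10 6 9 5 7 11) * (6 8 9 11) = (4 9 5 10 8 7 6 11) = [0, 1, 2, 3, 9, 10, 11, 6, 7, 5, 8, 4]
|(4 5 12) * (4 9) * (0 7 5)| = |(0 7 5 12 9 4)| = 6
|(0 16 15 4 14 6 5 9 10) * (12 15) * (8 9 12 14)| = |(0 16 14 6 5 12 15 4 8 9 10)| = 11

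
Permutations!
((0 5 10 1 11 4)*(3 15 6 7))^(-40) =(15)(0 10 11)(1 4 5) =((0 5 10 1 11 4)(3 15 6 7))^(-40)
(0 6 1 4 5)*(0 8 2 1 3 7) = (0 6 3 7)(1 4 5 8 2) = [6, 4, 1, 7, 5, 8, 3, 0, 2]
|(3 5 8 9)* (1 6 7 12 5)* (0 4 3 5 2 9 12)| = 30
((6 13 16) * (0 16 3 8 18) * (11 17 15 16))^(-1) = (0 18 8 3 13 6 16 15 17 11)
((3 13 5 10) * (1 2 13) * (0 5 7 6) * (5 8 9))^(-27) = (0 1 8 2 9 13 5 7 10 6 3) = ((0 8 9 5 10 3 1 2 13 7 6))^(-27)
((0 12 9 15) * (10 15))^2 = (0 9 15 12 10)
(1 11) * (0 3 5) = [3, 11, 2, 5, 4, 0, 6, 7, 8, 9, 10, 1] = (0 3 5)(1 11)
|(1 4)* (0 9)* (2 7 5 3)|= |(0 9)(1 4)(2 7 5 3)|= 4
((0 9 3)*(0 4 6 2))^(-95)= (0 9 3 4 6 2)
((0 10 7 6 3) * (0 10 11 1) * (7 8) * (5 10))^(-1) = ((0 11 1)(3 5 10 8 7 6))^(-1) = (0 1 11)(3 6 7 8 10 5)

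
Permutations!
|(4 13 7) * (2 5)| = |(2 5)(4 13 7)| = 6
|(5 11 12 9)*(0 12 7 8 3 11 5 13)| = 4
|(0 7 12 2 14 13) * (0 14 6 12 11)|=6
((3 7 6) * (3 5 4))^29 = ((3 7 6 5 4))^29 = (3 4 5 6 7)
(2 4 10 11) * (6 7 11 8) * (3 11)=(2 4 10 8 6 7 3 11)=[0, 1, 4, 11, 10, 5, 7, 3, 6, 9, 8, 2]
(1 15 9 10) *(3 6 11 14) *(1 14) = (1 15 9 10 14 3 6 11) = [0, 15, 2, 6, 4, 5, 11, 7, 8, 10, 14, 1, 12, 13, 3, 9]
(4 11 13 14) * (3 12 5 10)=(3 12 5 10)(4 11 13 14)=[0, 1, 2, 12, 11, 10, 6, 7, 8, 9, 3, 13, 5, 14, 4]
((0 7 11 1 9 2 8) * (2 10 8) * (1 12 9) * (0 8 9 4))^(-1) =((0 7 11 12 4)(9 10))^(-1) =(0 4 12 11 7)(9 10)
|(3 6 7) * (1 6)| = 4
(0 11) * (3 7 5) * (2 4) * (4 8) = [11, 1, 8, 7, 2, 3, 6, 5, 4, 9, 10, 0] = (0 11)(2 8 4)(3 7 5)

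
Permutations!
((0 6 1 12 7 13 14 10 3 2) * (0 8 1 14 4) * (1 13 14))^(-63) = ((0 6 1 12 7 14 10 3 2 8 13 4))^(-63) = (0 8 10 12)(1 4 2 14)(3 7 6 13)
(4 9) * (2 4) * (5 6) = [0, 1, 4, 3, 9, 6, 5, 7, 8, 2] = (2 4 9)(5 6)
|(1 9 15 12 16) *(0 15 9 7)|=6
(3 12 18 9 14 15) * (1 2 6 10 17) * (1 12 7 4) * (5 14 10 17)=[0, 2, 6, 7, 1, 14, 17, 4, 8, 10, 5, 11, 18, 13, 15, 3, 16, 12, 9]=(1 2 6 17 12 18 9 10 5 14 15 3 7 4)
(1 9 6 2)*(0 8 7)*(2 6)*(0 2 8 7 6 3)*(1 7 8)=(0 8 6 3)(1 9)(2 7)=[8, 9, 7, 0, 4, 5, 3, 2, 6, 1]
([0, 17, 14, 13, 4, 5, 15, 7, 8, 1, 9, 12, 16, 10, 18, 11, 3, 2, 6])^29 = [0, 17, 14, 13, 4, 5, 15, 7, 8, 1, 9, 12, 16, 10, 18, 11, 3, 2, 6]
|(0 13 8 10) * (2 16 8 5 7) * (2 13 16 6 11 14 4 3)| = 12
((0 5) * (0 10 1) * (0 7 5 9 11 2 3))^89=((0 9 11 2 3)(1 7 5 10))^89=(0 3 2 11 9)(1 7 5 10)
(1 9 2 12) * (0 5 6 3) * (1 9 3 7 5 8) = (0 8 1 3)(2 12 9)(5 6 7) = [8, 3, 12, 0, 4, 6, 7, 5, 1, 2, 10, 11, 9]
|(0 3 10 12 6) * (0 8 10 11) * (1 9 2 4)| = |(0 3 11)(1 9 2 4)(6 8 10 12)| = 12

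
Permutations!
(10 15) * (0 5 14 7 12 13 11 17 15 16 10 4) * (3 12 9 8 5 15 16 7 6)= (0 15 4)(3 12 13 11 17 16 10 7 9 8 5 14 6)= [15, 1, 2, 12, 0, 14, 3, 9, 5, 8, 7, 17, 13, 11, 6, 4, 10, 16]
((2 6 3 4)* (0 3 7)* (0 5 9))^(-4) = (0 6)(2 9)(3 7)(4 5)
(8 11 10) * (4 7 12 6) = (4 7 12 6)(8 11 10) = [0, 1, 2, 3, 7, 5, 4, 12, 11, 9, 8, 10, 6]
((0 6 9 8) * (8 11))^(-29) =((0 6 9 11 8))^(-29) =(0 6 9 11 8)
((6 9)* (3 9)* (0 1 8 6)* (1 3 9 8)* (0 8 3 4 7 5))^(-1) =((0 4 7 5)(6 9 8))^(-1) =(0 5 7 4)(6 8 9)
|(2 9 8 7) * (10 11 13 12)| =|(2 9 8 7)(10 11 13 12)| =4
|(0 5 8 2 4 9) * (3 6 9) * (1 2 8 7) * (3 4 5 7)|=8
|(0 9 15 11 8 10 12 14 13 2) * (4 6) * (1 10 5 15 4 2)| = |(0 9 4 6 2)(1 10 12 14 13)(5 15 11 8)| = 20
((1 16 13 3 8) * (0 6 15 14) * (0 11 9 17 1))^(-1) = ((0 6 15 14 11 9 17 1 16 13 3 8))^(-1) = (0 8 3 13 16 1 17 9 11 14 15 6)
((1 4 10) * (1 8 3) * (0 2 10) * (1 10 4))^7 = ((0 2 4)(3 10 8))^7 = (0 2 4)(3 10 8)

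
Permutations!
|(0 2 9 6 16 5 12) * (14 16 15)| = |(0 2 9 6 15 14 16 5 12)| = 9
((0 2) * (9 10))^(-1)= ((0 2)(9 10))^(-1)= (0 2)(9 10)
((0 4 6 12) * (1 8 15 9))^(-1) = (0 12 6 4)(1 9 15 8)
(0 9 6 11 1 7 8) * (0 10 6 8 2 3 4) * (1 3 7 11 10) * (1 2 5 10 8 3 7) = (0 9 3 4)(1 11 7 5 10 6 8 2) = [9, 11, 1, 4, 0, 10, 8, 5, 2, 3, 6, 7]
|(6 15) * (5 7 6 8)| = 5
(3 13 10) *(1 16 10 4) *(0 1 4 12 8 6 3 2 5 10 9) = [1, 16, 5, 13, 4, 10, 3, 7, 6, 0, 2, 11, 8, 12, 14, 15, 9] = (0 1 16 9)(2 5 10)(3 13 12 8 6)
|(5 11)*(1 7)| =|(1 7)(5 11)| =2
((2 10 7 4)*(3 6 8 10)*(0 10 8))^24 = ((0 10 7 4 2 3 6))^24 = (0 4 6 7 3 10 2)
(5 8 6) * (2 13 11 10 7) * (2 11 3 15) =(2 13 3 15)(5 8 6)(7 11 10) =[0, 1, 13, 15, 4, 8, 5, 11, 6, 9, 7, 10, 12, 3, 14, 2]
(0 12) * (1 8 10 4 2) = [12, 8, 1, 3, 2, 5, 6, 7, 10, 9, 4, 11, 0] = (0 12)(1 8 10 4 2)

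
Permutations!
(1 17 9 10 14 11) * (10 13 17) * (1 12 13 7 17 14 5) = (1 10 5)(7 17 9)(11 12 13 14) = [0, 10, 2, 3, 4, 1, 6, 17, 8, 7, 5, 12, 13, 14, 11, 15, 16, 9]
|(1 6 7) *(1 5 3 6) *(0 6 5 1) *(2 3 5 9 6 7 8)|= 15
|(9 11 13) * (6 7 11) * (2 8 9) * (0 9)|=8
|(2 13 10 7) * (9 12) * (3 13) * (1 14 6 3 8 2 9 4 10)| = 10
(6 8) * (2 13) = (2 13)(6 8) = [0, 1, 13, 3, 4, 5, 8, 7, 6, 9, 10, 11, 12, 2]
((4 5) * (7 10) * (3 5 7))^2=((3 5 4 7 10))^2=(3 4 10 5 7)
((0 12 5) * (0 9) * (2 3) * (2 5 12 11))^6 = (12)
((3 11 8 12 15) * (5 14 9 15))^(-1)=(3 15 9 14 5 12 8 11)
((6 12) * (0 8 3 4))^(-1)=((0 8 3 4)(6 12))^(-1)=(0 4 3 8)(6 12)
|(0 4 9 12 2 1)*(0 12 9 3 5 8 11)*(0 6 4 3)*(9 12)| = |(0 3 5 8 11 6 4)(1 9 12 2)| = 28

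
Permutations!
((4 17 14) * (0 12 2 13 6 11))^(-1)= (0 11 6 13 2 12)(4 14 17)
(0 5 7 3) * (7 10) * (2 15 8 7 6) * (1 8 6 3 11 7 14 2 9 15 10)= (0 5 1 8 14 2 10 3)(6 9 15)(7 11)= [5, 8, 10, 0, 4, 1, 9, 11, 14, 15, 3, 7, 12, 13, 2, 6]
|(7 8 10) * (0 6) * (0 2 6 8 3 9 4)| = 14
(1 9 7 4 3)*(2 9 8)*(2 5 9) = (1 8 5 9 7 4 3) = [0, 8, 2, 1, 3, 9, 6, 4, 5, 7]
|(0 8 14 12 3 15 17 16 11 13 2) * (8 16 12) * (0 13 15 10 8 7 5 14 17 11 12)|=42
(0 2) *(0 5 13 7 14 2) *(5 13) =(2 13 7 14) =[0, 1, 13, 3, 4, 5, 6, 14, 8, 9, 10, 11, 12, 7, 2]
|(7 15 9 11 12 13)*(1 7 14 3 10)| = 10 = |(1 7 15 9 11 12 13 14 3 10)|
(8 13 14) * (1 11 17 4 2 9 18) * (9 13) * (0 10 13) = [10, 11, 0, 3, 2, 5, 6, 7, 9, 18, 13, 17, 12, 14, 8, 15, 16, 4, 1] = (0 10 13 14 8 9 18 1 11 17 4 2)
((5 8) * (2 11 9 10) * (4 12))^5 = ((2 11 9 10)(4 12)(5 8))^5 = (2 11 9 10)(4 12)(5 8)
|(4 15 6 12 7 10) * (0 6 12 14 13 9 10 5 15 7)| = 11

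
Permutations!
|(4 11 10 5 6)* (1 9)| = 10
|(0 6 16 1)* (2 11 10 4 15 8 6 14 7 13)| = |(0 14 7 13 2 11 10 4 15 8 6 16 1)| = 13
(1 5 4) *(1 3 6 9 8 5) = [0, 1, 2, 6, 3, 4, 9, 7, 5, 8] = (3 6 9 8 5 4)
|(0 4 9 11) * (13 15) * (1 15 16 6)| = |(0 4 9 11)(1 15 13 16 6)| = 20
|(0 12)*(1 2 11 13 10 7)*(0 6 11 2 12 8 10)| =9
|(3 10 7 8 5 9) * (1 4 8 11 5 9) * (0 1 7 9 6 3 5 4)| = 18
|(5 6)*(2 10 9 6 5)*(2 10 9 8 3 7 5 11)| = |(2 9 6 10 8 3 7 5 11)| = 9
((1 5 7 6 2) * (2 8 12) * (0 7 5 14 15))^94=(0 12 15 8 14 6 1 7 2)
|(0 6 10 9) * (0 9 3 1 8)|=6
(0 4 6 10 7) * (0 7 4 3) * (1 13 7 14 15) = (0 3)(1 13 7 14 15)(4 6 10) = [3, 13, 2, 0, 6, 5, 10, 14, 8, 9, 4, 11, 12, 7, 15, 1]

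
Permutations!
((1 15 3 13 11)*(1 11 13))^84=(15)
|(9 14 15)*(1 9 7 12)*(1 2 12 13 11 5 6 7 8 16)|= 30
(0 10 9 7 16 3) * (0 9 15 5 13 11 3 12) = (0 10 15 5 13 11 3 9 7 16 12) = [10, 1, 2, 9, 4, 13, 6, 16, 8, 7, 15, 3, 0, 11, 14, 5, 12]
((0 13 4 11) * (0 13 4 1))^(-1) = ((0 4 11 13 1))^(-1) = (0 1 13 11 4)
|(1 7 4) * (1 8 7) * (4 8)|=2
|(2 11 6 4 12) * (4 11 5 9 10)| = |(2 5 9 10 4 12)(6 11)| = 6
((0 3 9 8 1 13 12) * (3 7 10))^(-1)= ((0 7 10 3 9 8 1 13 12))^(-1)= (0 12 13 1 8 9 3 10 7)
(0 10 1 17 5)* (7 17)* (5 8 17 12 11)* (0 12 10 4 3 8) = [4, 7, 2, 8, 3, 12, 6, 10, 17, 9, 1, 5, 11, 13, 14, 15, 16, 0] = (0 4 3 8 17)(1 7 10)(5 12 11)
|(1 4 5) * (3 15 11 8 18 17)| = 6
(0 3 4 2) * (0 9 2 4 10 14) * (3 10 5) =[10, 1, 9, 5, 4, 3, 6, 7, 8, 2, 14, 11, 12, 13, 0] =(0 10 14)(2 9)(3 5)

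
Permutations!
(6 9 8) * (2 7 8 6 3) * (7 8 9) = (2 8 3)(6 7 9) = [0, 1, 8, 2, 4, 5, 7, 9, 3, 6]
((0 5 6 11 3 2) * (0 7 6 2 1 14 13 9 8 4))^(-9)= (0 6 14 4 7 1 8 2 3 9 5 11 13)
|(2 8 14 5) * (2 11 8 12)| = |(2 12)(5 11 8 14)| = 4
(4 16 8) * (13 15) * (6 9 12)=[0, 1, 2, 3, 16, 5, 9, 7, 4, 12, 10, 11, 6, 15, 14, 13, 8]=(4 16 8)(6 9 12)(13 15)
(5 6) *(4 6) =(4 6 5) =[0, 1, 2, 3, 6, 4, 5]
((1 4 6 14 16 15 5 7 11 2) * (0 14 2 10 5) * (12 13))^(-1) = (0 15 16 14)(1 2 6 4)(5 10 11 7)(12 13)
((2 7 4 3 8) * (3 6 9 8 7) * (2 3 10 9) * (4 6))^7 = (10)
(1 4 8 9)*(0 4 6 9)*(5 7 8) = [4, 6, 2, 3, 5, 7, 9, 8, 0, 1] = (0 4 5 7 8)(1 6 9)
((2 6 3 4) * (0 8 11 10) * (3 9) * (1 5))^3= ((0 8 11 10)(1 5)(2 6 9 3 4))^3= (0 10 11 8)(1 5)(2 3 6 4 9)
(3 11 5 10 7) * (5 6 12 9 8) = (3 11 6 12 9 8 5 10 7) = [0, 1, 2, 11, 4, 10, 12, 3, 5, 8, 7, 6, 9]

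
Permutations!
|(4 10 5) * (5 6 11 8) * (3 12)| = 6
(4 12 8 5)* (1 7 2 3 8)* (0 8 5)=(0 8)(1 7 2 3 5 4 12)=[8, 7, 3, 5, 12, 4, 6, 2, 0, 9, 10, 11, 1]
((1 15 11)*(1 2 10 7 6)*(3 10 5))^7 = ((1 15 11 2 5 3 10 7 6))^7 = (1 7 3 2 15 6 10 5 11)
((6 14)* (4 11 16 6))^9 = (4 14 6 16 11)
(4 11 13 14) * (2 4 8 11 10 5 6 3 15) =(2 4 10 5 6 3 15)(8 11 13 14) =[0, 1, 4, 15, 10, 6, 3, 7, 11, 9, 5, 13, 12, 14, 8, 2]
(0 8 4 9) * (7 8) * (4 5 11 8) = [7, 1, 2, 3, 9, 11, 6, 4, 5, 0, 10, 8] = (0 7 4 9)(5 11 8)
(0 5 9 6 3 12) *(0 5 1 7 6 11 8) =[1, 7, 2, 12, 4, 9, 3, 6, 0, 11, 10, 8, 5] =(0 1 7 6 3 12 5 9 11 8)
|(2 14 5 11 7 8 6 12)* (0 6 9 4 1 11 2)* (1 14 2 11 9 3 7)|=6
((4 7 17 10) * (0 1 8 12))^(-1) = ((0 1 8 12)(4 7 17 10))^(-1) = (0 12 8 1)(4 10 17 7)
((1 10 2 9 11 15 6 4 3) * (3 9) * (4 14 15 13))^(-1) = (1 3 2 10)(4 13 11 9)(6 15 14) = ((1 10 2 3)(4 9 11 13)(6 14 15))^(-1)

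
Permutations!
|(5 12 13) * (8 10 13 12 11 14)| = 6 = |(5 11 14 8 10 13)|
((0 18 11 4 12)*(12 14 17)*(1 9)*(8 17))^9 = (0 18 11 4 14 8 17 12)(1 9)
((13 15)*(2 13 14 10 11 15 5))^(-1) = (2 5 13)(10 14 15 11) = ((2 13 5)(10 11 15 14))^(-1)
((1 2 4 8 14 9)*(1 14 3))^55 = (9 14)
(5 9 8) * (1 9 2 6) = (1 9 8 5 2 6) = [0, 9, 6, 3, 4, 2, 1, 7, 5, 8]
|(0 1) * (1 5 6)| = |(0 5 6 1)| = 4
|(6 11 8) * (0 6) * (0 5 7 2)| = 7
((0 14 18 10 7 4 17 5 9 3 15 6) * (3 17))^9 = (18)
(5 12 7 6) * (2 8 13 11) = [0, 1, 8, 3, 4, 12, 5, 6, 13, 9, 10, 2, 7, 11] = (2 8 13 11)(5 12 7 6)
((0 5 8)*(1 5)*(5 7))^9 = (0 8 5 7 1)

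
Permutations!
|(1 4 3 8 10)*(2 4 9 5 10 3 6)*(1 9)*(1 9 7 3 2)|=10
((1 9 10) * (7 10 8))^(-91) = ((1 9 8 7 10))^(-91) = (1 10 7 8 9)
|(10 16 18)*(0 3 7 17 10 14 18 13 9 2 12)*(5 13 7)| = |(0 3 5 13 9 2 12)(7 17 10 16)(14 18)| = 28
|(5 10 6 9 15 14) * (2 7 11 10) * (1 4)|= |(1 4)(2 7 11 10 6 9 15 14 5)|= 18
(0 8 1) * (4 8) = (0 4 8 1) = [4, 0, 2, 3, 8, 5, 6, 7, 1]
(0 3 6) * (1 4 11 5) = (0 3 6)(1 4 11 5) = [3, 4, 2, 6, 11, 1, 0, 7, 8, 9, 10, 5]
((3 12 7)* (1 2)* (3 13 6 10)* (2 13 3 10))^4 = ((1 13 6 2)(3 12 7))^4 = (13)(3 12 7)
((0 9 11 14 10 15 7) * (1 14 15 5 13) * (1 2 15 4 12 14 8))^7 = ((0 9 11 4 12 14 10 5 13 2 15 7)(1 8))^7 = (0 5 11 2 12 7 10 9 13 4 15 14)(1 8)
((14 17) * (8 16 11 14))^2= ((8 16 11 14 17))^2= (8 11 17 16 14)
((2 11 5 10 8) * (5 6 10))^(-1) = ((2 11 6 10 8))^(-1) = (2 8 10 6 11)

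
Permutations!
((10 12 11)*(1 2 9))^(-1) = ((1 2 9)(10 12 11))^(-1) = (1 9 2)(10 11 12)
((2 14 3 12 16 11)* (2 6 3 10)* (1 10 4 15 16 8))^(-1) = (1 8 12 3 6 11 16 15 4 14 2 10)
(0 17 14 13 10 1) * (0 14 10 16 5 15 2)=(0 17 10 1 14 13 16 5 15 2)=[17, 14, 0, 3, 4, 15, 6, 7, 8, 9, 1, 11, 12, 16, 13, 2, 5, 10]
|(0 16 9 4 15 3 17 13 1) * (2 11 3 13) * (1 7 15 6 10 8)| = 24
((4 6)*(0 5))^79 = (0 5)(4 6)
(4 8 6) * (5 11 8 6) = (4 6)(5 11 8) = [0, 1, 2, 3, 6, 11, 4, 7, 5, 9, 10, 8]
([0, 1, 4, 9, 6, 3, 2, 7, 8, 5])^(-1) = [0, 1, 6, 5, 2, 9, 4, 7, 8, 3]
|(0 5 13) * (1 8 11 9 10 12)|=|(0 5 13)(1 8 11 9 10 12)|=6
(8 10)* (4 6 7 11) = (4 6 7 11)(8 10) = [0, 1, 2, 3, 6, 5, 7, 11, 10, 9, 8, 4]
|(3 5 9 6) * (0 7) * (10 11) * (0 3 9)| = 4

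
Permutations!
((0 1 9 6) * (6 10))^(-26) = (0 6 10 9 1)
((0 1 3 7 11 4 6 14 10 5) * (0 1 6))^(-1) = (0 4 11 7 3 1 5 10 14 6)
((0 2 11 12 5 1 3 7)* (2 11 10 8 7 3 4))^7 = (0 10 1 11 8 4 12 7 2 5)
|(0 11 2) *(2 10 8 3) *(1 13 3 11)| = 15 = |(0 1 13 3 2)(8 11 10)|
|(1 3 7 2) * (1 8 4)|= 6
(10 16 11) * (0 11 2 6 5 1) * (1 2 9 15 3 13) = [11, 0, 6, 13, 4, 2, 5, 7, 8, 15, 16, 10, 12, 1, 14, 3, 9] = (0 11 10 16 9 15 3 13 1)(2 6 5)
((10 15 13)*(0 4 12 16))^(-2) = (0 12)(4 16)(10 15 13)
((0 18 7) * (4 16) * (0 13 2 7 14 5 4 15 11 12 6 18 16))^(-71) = ((0 16 15 11 12 6 18 14 5 4)(2 7 13))^(-71) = (0 4 5 14 18 6 12 11 15 16)(2 7 13)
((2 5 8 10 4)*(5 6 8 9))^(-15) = ((2 6 8 10 4)(5 9))^(-15) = (10)(5 9)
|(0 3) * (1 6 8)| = |(0 3)(1 6 8)| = 6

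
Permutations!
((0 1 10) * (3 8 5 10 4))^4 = ((0 1 4 3 8 5 10))^4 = (0 8 1 5 4 10 3)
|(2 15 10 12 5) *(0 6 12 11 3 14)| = 10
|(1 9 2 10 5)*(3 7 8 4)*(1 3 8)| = |(1 9 2 10 5 3 7)(4 8)| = 14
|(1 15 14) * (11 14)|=4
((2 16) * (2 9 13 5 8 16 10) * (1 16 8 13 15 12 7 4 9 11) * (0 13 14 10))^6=((0 13 5 14 10 2)(1 16 11)(4 9 15 12 7))^6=(16)(4 9 15 12 7)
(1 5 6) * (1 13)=(1 5 6 13)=[0, 5, 2, 3, 4, 6, 13, 7, 8, 9, 10, 11, 12, 1]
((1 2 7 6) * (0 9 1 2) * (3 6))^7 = ((0 9 1)(2 7 3 6))^7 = (0 9 1)(2 6 3 7)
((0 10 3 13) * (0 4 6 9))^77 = (13)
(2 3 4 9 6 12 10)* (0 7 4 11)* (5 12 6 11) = [7, 1, 3, 5, 9, 12, 6, 4, 8, 11, 2, 0, 10] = (0 7 4 9 11)(2 3 5 12 10)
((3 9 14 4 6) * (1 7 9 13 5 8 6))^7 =(1 9 4 7 14)(3 5 6 13 8)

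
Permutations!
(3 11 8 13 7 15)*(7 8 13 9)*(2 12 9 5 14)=[0, 1, 12, 11, 4, 14, 6, 15, 5, 7, 10, 13, 9, 8, 2, 3]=(2 12 9 7 15 3 11 13 8 5 14)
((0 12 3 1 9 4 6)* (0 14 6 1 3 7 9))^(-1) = ((0 12 7 9 4 1)(6 14))^(-1) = (0 1 4 9 7 12)(6 14)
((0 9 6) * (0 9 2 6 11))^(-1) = (0 11 9 6 2)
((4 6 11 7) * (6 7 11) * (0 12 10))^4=((0 12 10)(4 7))^4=(0 12 10)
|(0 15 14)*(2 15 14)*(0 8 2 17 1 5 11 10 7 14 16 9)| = 30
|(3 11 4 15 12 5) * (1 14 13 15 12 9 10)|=30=|(1 14 13 15 9 10)(3 11 4 12 5)|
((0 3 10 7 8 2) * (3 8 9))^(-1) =((0 8 2)(3 10 7 9))^(-1) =(0 2 8)(3 9 7 10)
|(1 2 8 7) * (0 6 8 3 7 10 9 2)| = |(0 6 8 10 9 2 3 7 1)| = 9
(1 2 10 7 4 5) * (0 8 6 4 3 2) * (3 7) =(0 8 6 4 5 1)(2 10 3) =[8, 0, 10, 2, 5, 1, 4, 7, 6, 9, 3]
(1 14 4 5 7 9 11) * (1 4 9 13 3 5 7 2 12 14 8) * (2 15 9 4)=(1 8)(2 12 14 4 7 13 3 5 15 9 11)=[0, 8, 12, 5, 7, 15, 6, 13, 1, 11, 10, 2, 14, 3, 4, 9]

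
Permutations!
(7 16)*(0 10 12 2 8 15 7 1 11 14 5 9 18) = (0 10 12 2 8 15 7 16 1 11 14 5 9 18) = [10, 11, 8, 3, 4, 9, 6, 16, 15, 18, 12, 14, 2, 13, 5, 7, 1, 17, 0]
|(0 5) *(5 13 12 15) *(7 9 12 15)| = 12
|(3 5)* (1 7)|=2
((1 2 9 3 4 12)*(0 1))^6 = (0 12 4 3 9 2 1)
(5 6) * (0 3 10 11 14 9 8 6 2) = (0 3 10 11 14 9 8 6 5 2) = [3, 1, 0, 10, 4, 2, 5, 7, 6, 8, 11, 14, 12, 13, 9]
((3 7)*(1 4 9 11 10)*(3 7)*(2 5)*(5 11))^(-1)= (1 10 11 2 5 9 4)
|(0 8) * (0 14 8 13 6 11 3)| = |(0 13 6 11 3)(8 14)| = 10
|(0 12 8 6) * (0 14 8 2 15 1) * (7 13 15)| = |(0 12 2 7 13 15 1)(6 14 8)| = 21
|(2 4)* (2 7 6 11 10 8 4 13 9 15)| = |(2 13 9 15)(4 7 6 11 10 8)| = 12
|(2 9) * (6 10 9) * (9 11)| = |(2 6 10 11 9)| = 5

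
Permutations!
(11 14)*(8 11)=(8 11 14)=[0, 1, 2, 3, 4, 5, 6, 7, 11, 9, 10, 14, 12, 13, 8]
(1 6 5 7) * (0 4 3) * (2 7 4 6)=(0 6 5 4 3)(1 2 7)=[6, 2, 7, 0, 3, 4, 5, 1]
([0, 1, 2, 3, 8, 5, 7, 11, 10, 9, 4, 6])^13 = (4 8 10)(6 7 11)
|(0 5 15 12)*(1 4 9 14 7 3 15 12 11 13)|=|(0 5 12)(1 4 9 14 7 3 15 11 13)|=9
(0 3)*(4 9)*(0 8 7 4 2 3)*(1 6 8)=[0, 6, 3, 1, 9, 5, 8, 4, 7, 2]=(1 6 8 7 4 9 2 3)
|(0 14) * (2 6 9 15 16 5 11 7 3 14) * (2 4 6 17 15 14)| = |(0 4 6 9 14)(2 17 15 16 5 11 7 3)| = 40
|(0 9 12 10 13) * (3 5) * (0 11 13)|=4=|(0 9 12 10)(3 5)(11 13)|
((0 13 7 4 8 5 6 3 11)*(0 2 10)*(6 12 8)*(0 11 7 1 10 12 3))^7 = ((0 13 1 10 11 2 12 8 5 3 7 4 6))^7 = (0 8 13 5 1 3 10 7 11 4 2 6 12)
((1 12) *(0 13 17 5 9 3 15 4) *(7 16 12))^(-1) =(0 4 15 3 9 5 17 13)(1 12 16 7)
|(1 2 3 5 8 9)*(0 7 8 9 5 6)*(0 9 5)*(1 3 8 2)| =|(0 7 2 8)(3 6 9)| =12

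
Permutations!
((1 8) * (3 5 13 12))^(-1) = ((1 8)(3 5 13 12))^(-1) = (1 8)(3 12 13 5)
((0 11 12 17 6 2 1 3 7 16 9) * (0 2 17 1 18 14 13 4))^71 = (0 16 4 7 13 3 14 1 18 12 2 11 9)(6 17)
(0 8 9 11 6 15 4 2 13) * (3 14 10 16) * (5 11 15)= (0 8 9 15 4 2 13)(3 14 10 16)(5 11 6)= [8, 1, 13, 14, 2, 11, 5, 7, 9, 15, 16, 6, 12, 0, 10, 4, 3]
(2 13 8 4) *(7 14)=(2 13 8 4)(7 14)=[0, 1, 13, 3, 2, 5, 6, 14, 4, 9, 10, 11, 12, 8, 7]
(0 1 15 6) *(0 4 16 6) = (0 1 15)(4 16 6) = [1, 15, 2, 3, 16, 5, 4, 7, 8, 9, 10, 11, 12, 13, 14, 0, 6]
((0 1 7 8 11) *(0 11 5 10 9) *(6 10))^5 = ((11)(0 1 7 8 5 6 10 9))^5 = (11)(0 6 7 9 5 1 10 8)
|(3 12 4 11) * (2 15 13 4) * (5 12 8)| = |(2 15 13 4 11 3 8 5 12)| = 9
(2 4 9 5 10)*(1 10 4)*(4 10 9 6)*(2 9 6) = [0, 6, 1, 3, 2, 10, 4, 7, 8, 5, 9] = (1 6 4 2)(5 10 9)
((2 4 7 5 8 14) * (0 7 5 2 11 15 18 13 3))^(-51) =(0 18 14 4)(2 3 15 8)(5 7 13 11)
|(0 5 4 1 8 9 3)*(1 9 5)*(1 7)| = 8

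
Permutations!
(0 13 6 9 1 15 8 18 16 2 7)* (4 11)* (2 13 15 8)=[15, 8, 7, 3, 11, 5, 9, 0, 18, 1, 10, 4, 12, 6, 14, 2, 13, 17, 16]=(0 15 2 7)(1 8 18 16 13 6 9)(4 11)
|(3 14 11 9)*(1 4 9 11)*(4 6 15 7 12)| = 9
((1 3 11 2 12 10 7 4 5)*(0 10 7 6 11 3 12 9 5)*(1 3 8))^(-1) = ((0 10 6 11 2 9 5 3 8 1 12 7 4))^(-1) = (0 4 7 12 1 8 3 5 9 2 11 6 10)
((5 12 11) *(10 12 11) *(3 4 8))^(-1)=(3 8 4)(5 11)(10 12)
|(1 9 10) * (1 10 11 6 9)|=|(6 9 11)|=3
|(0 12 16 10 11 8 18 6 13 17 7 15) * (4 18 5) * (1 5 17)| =18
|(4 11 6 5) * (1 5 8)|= 6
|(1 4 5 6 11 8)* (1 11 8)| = |(1 4 5 6 8 11)| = 6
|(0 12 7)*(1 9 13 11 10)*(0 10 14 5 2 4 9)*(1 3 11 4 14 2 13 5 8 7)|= |(0 12 1)(2 14 8 7 10 3 11)(4 9 5 13)|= 84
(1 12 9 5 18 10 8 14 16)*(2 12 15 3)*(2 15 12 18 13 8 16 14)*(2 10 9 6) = (1 12 6 2 18 9 5 13 8 10 16)(3 15) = [0, 12, 18, 15, 4, 13, 2, 7, 10, 5, 16, 11, 6, 8, 14, 3, 1, 17, 9]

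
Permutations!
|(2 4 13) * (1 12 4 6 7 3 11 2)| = |(1 12 4 13)(2 6 7 3 11)| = 20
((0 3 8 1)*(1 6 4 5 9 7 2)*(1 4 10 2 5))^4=((0 3 8 6 10 2 4 1)(5 9 7))^4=(0 10)(1 6)(2 3)(4 8)(5 9 7)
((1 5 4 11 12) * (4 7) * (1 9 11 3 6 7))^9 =(12)(1 5)(3 6 7 4)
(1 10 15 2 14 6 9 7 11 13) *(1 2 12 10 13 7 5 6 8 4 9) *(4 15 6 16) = (1 13 2 14 8 15 12 10 6)(4 9 5 16)(7 11) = [0, 13, 14, 3, 9, 16, 1, 11, 15, 5, 6, 7, 10, 2, 8, 12, 4]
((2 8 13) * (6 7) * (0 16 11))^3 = (16)(6 7)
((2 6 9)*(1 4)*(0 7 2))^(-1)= (0 9 6 2 7)(1 4)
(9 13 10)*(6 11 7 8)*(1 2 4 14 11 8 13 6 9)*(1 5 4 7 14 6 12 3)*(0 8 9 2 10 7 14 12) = (0 8 2 14 11 12 3 1 10 5 4 6 9)(7 13) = [8, 10, 14, 1, 6, 4, 9, 13, 2, 0, 5, 12, 3, 7, 11]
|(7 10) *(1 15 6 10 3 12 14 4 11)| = |(1 15 6 10 7 3 12 14 4 11)| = 10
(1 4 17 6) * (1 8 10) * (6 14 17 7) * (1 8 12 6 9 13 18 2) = (1 4 7 9 13 18 2)(6 12)(8 10)(14 17) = [0, 4, 1, 3, 7, 5, 12, 9, 10, 13, 8, 11, 6, 18, 17, 15, 16, 14, 2]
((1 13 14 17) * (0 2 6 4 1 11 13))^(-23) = (0 6 1 2 4)(11 13 14 17)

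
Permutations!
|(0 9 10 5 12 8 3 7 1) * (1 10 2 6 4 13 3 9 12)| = 13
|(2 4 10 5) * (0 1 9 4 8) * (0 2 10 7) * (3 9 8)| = |(0 1 8 2 3 9 4 7)(5 10)| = 8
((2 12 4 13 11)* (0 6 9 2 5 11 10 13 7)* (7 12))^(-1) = (0 7 2 9 6)(4 12)(5 11)(10 13)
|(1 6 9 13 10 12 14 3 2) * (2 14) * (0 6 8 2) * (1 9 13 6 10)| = |(0 10 12)(1 8 2 9 6 13)(3 14)| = 6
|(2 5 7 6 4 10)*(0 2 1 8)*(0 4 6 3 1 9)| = |(0 2 5 7 3 1 8 4 10 9)| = 10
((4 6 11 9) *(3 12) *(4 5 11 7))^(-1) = ((3 12)(4 6 7)(5 11 9))^(-1) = (3 12)(4 7 6)(5 9 11)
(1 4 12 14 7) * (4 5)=(1 5 4 12 14 7)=[0, 5, 2, 3, 12, 4, 6, 1, 8, 9, 10, 11, 14, 13, 7]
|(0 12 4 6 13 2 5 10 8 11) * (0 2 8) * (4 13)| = |(0 12 13 8 11 2 5 10)(4 6)| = 8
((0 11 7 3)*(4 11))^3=((0 4 11 7 3))^3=(0 7 4 3 11)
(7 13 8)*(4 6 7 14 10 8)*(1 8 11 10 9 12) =(1 8 14 9 12)(4 6 7 13)(10 11) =[0, 8, 2, 3, 6, 5, 7, 13, 14, 12, 11, 10, 1, 4, 9]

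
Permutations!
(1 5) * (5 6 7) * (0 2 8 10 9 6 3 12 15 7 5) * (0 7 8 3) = (0 2 3 12 15 8 10 9 6 5 1) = [2, 0, 3, 12, 4, 1, 5, 7, 10, 6, 9, 11, 15, 13, 14, 8]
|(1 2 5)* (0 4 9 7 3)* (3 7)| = |(0 4 9 3)(1 2 5)| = 12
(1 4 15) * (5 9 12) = (1 4 15)(5 9 12) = [0, 4, 2, 3, 15, 9, 6, 7, 8, 12, 10, 11, 5, 13, 14, 1]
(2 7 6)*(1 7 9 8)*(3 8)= [0, 7, 9, 8, 4, 5, 2, 6, 1, 3]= (1 7 6 2 9 3 8)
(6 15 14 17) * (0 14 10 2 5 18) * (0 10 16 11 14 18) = (0 18 10 2 5)(6 15 16 11 14 17) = [18, 1, 5, 3, 4, 0, 15, 7, 8, 9, 2, 14, 12, 13, 17, 16, 11, 6, 10]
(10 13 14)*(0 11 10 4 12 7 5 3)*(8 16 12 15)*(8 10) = (0 11 8 16 12 7 5 3)(4 15 10 13 14) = [11, 1, 2, 0, 15, 3, 6, 5, 16, 9, 13, 8, 7, 14, 4, 10, 12]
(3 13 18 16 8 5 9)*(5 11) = (3 13 18 16 8 11 5 9) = [0, 1, 2, 13, 4, 9, 6, 7, 11, 3, 10, 5, 12, 18, 14, 15, 8, 17, 16]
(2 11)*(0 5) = (0 5)(2 11) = [5, 1, 11, 3, 4, 0, 6, 7, 8, 9, 10, 2]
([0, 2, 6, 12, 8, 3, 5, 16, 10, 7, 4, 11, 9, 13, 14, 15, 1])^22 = [0, 3, 12, 16, 8, 7, 9, 6, 10, 2, 4, 11, 1, 13, 14, 15, 5]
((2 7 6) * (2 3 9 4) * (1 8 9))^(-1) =(1 3 6 7 2 4 9 8)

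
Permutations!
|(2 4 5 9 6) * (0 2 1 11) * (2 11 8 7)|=|(0 11)(1 8 7 2 4 5 9 6)|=8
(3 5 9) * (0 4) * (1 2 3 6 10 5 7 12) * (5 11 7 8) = (0 4)(1 2 3 8 5 9 6 10 11 7 12) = [4, 2, 3, 8, 0, 9, 10, 12, 5, 6, 11, 7, 1]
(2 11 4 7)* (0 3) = (0 3)(2 11 4 7) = [3, 1, 11, 0, 7, 5, 6, 2, 8, 9, 10, 4]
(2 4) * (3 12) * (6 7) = (2 4)(3 12)(6 7) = [0, 1, 4, 12, 2, 5, 7, 6, 8, 9, 10, 11, 3]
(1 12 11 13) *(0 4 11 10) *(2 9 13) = (0 4 11 2 9 13 1 12 10) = [4, 12, 9, 3, 11, 5, 6, 7, 8, 13, 0, 2, 10, 1]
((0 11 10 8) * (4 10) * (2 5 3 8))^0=(11)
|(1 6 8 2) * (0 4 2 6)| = 4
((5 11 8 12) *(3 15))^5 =((3 15)(5 11 8 12))^5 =(3 15)(5 11 8 12)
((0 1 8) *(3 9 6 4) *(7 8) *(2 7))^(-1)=(0 8 7 2 1)(3 4 6 9)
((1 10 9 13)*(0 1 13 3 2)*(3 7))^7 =(13)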